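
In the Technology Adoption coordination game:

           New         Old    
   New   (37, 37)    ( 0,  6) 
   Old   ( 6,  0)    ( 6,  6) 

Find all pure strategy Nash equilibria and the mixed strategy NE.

Pure NE: (New, New) and (Old, Old); Mixed NE: p = 0.1622, q = 0.1622

Work:
Check pure NE:
(New, New): (37, 37) - no unilateral deviation beneficial
(Old, Old): (6, 6) - no unilateral deviation beneficial
Mixed NE: P1 plays New with p = 0.1622, P2 plays New with q = 0.1622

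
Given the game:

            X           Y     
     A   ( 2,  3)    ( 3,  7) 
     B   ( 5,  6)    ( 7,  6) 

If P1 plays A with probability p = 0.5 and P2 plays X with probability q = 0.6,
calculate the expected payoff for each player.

E[P1] = 4.1, E[P2] = 5.3

Work:
E[P1] = p·q·π₁(A,X) + p·(1-q)·π₁(A,Y) + (1-p)·q·π₁(B,X) + (1-p)·(1-q)·π₁(B,Y)
= 0.5·0.6·2 + 0.5·0.4·3 + 0.5·0.6·5 + 0.5·0.4·7
= 4.1

E[P2] = 5.3 (similar calculation)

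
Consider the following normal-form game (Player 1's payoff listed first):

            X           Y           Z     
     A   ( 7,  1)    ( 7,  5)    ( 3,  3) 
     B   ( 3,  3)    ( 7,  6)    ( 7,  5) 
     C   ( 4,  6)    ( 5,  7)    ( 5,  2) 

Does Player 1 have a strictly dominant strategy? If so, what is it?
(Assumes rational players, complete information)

No strictly dominant strategy exists for Player 1

Work:
A strategy strictly dominates another if it gives a strictly higher payoff against every opponent action. Compare each pair of P1's strategies column-by-column:
  A vs B: [7 vs 3, 7 vs 7, 3 vs 7] → A does not strictly dominate B (column Y: 7 ≤ 7)
  A vs C: [7 vs 4, 7 vs 5, 3 vs 5] → A does not strictly dominate C (column Z: 3 ≤ 5)
  B vs A: [3 vs 7, 7 vs 7, 7 vs 3] → B does not strictly dominate A (column X: 3 ≤ 7)
  B vs C: [3 vs 4, 7 vs 5, 7 vs 5] → B does not strictly dominate C (column X: 3 ≤ 4)
  C vs A: [4 vs 7, 5 vs 7, 5 vs 3] → C does not strictly dominate A (column X: 4 ≤ 7)
  C vs B: [4 vs 3, 5 vs 7, 5 vs 7] → C does not strictly dominate B (column Y: 5 ≤ 7)
No single strategy strictly dominates all others → no strictly dominant strategy.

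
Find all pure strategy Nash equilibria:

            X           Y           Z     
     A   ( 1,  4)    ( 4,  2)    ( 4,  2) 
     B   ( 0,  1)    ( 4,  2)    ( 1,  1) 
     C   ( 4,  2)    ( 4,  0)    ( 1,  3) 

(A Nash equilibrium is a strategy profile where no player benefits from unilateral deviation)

Nash equilibrium: (B, Y)

Work:
Best responses:
  P1 vs X: payoffs [1, 0, 4] → best response C (payoff 4)
  P1 vs Y: payoffs [4, 4, 4] → best response A/B/C (payoff 4)
  P1 vs Z: payoffs [4, 1, 1] → best response A (payoff 4)
  P2 vs A: payoffs [4, 2, 2] → best response X (payoff 4)
  P2 vs B: payoffs [1, 2, 1] → best response Y (payoff 2)
  P2 vs C: payoffs [2, 0, 3] → best response Z (payoff 3)
Mutual best responses: (B,Y) → Nash equilibria.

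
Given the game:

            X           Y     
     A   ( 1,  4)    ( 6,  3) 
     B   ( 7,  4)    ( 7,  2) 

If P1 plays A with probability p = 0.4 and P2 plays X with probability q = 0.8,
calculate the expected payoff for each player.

E[P1] = 5.0, E[P2] = 3.68

Work:
E[P1] = p·q·π₁(A,X) + p·(1-q)·π₁(A,Y) + (1-p)·q·π₁(B,X) + (1-p)·(1-q)·π₁(B,Y)
= 0.4·0.8·1 + 0.4·0.2·6 + 0.6·0.8·7 + 0.6·0.2·7
= 5.0

E[P2] = 3.68 (similar calculation)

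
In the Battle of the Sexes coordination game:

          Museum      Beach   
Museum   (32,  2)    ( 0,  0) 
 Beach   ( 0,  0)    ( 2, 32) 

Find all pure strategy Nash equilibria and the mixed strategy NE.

Pure NE: (Museum, Museum) and (Beach, Beach); Mixed NE: p = 0.9412, q = 0.0588

Work:
Check pure NE:
(Museum, Museum): (32, 2) - no unilateral deviation beneficial
(Beach, Beach): (2, 32) - no unilateral deviation beneficial
Mixed NE: P1 plays Museum with p = 0.9412, P2 plays Museum with q = 0.0588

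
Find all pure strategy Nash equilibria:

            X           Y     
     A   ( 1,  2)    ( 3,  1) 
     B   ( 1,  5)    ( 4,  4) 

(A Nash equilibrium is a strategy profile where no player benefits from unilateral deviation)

Nash equilibrium: (A, X), (B, X)

Work:
Best responses:
  P1 vs X: payoffs [1, 1] → best response A/B (payoff 1)
  P1 vs Y: payoffs [3, 4] → best response B (payoff 4)
  P2 vs A: payoffs [2, 1] → best response X (payoff 2)
  P2 vs B: payoffs [5, 4] → best response X (payoff 5)
Mutual best responses: (A,X), (B,X) → Nash equilibria.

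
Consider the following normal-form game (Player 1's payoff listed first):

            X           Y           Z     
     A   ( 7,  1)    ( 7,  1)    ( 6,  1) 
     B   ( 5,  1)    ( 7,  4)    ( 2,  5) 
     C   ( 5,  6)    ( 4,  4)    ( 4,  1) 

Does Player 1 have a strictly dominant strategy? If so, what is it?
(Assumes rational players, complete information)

No strictly dominant strategy exists for Player 1

Work:
A strategy strictly dominates another if it gives a strictly higher payoff against every opponent action. Compare each pair of P1's strategies column-by-column:
  A vs B: [7 vs 5, 7 vs 7, 6 vs 2] → A does not strictly dominate B (column Y: 7 ≤ 7)
  A vs C: [7 vs 5, 7 vs 4, 6 vs 4] → A strictly dominates C
  B vs A: [5 vs 7, 7 vs 7, 2 vs 6] → B does not strictly dominate A (column X: 5 ≤ 7)
  B vs C: [5 vs 5, 7 vs 4, 2 vs 4] → B does not strictly dominate C (column X: 5 ≤ 5)
  C vs A: [5 vs 7, 4 vs 7, 4 vs 6] → C does not strictly dominate A (column X: 5 ≤ 7)
  C vs B: [5 vs 5, 4 vs 7, 4 vs 2] → C does not strictly dominate B (column X: 5 ≤ 5)
No single strategy strictly dominates all others → no strictly dominant strategy.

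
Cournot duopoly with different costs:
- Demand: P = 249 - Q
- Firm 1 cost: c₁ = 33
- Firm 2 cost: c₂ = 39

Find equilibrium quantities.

q₁* = 74.0, q₂* = 68.0

Work:
Reaction: q₁ = (249 - 33 - q₂)/2
Reaction: q₂ = (249 - 39 - q₁)/2
Solve simultaneously:
q₁* = (249 - 2×33 + 39)/3 = 74.0
q₂* = (249 - 2×39 + 33)/3 = 68.0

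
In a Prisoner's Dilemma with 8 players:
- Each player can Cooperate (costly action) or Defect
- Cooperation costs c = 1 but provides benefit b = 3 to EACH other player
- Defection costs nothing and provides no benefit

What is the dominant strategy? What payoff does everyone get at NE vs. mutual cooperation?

Dominant: Defect; NE payoff = 0; Coop payoff = 20

Work:
Defect dominates (saves cost c = 1, benefit to others is external)
NE: All defect → everyone gets 0
If all cooperate: each receives (7)×3 - 1 = 20
Social dilemma: 20 > 0 but NE gives 0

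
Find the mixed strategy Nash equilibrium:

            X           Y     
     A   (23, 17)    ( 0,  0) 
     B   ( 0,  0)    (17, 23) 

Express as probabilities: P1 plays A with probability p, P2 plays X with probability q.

p = 0.575, q = 0.425

Work:
Find probabilities that make opponent indifferent:
P2 chooses q to make P1 indifferent between A and B
P1 chooses p to make P2 indifferent between X and Y
Mixed NE: P1 plays (A: 0.575, B: 0.425), P2 plays (X: 0.425, Y: 0.575)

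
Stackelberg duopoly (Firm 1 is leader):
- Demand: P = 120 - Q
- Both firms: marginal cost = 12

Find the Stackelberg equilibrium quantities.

q₁* (leader) = 54.0, q₂* (follower) = 27.0

Work:
Follower's reaction: q₂ = (a - c - q₁)/2
Leader substitutes: π₁ = q₁·(a - q₁ - (a-c-q₁)/2 - c)
FOC: q₁* = (120 - 12)/2 = 54.00
Then: q₂* = (120 - 12 - 54.0)/2 = 27.00
Leader has first-mover advantage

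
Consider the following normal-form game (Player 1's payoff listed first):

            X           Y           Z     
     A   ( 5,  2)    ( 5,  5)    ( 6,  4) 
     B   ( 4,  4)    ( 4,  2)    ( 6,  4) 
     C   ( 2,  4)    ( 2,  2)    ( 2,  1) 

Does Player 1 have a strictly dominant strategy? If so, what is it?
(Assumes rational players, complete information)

No strictly dominant strategy exists for Player 1

Work:
A strategy strictly dominates another if it gives a strictly higher payoff against every opponent action. Compare each pair of P1's strategies column-by-column:
  A vs B: [5 vs 4, 5 vs 4, 6 vs 6] → A does not strictly dominate B (column Z: 6 ≤ 6)
  A vs C: [5 vs 2, 5 vs 2, 6 vs 2] → A strictly dominates C
  B vs A: [4 vs 5, 4 vs 5, 6 vs 6] → B does not strictly dominate A (column X: 4 ≤ 5)
  B vs C: [4 vs 2, 4 vs 2, 6 vs 2] → B strictly dominates C
  C vs A: [2 vs 5, 2 vs 5, 2 vs 6] → C does not strictly dominate A (column X: 2 ≤ 5)
  C vs B: [2 vs 4, 2 vs 4, 2 vs 6] → C does not strictly dominate B (column X: 2 ≤ 4)
No single strategy strictly dominates all others → no strictly dominant strategy.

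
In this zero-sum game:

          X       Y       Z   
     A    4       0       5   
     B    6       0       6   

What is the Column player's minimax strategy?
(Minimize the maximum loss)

Column should play Y, value = 0

Work:
Column player minimizes Row's maximum payoff:
Column X: max payoff to Row = 6
Column Y: max payoff to Row = 0
Column Z: max payoff to Row = 6
Minimum is 0, achieved by column Y.
Minimax strategy: Y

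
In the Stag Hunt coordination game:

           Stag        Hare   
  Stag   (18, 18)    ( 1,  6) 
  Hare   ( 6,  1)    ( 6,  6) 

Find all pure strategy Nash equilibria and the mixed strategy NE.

Pure NE: (Stag, Stag) and (Hare, Hare); Mixed NE: p = 0.2941, q = 0.2941

Work:
Check pure NE:
(Stag, Stag): (18, 18) - no unilateral deviation beneficial
(Hare, Hare): (6, 6) - no unilateral deviation beneficial
Mixed NE: P1 plays Stag with p = 0.2941, P2 plays Stag with q = 0.2941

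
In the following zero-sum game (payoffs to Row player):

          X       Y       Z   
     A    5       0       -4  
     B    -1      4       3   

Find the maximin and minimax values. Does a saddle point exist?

Maximin = -1, Minimax = 3, Saddle: False

Work:
Row minimums: [-4, -1] → maximin = -1
Column maximums: [5, 4, 3] → minimax = 3
No saddle point (maximin ≠ minimax). Mixed strategy needed.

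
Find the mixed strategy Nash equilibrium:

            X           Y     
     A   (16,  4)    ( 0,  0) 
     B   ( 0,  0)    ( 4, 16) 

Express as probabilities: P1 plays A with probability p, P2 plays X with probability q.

p = 0.8, q = 0.2

Work:
Find probabilities that make opponent indifferent:
P2 chooses q to make P1 indifferent between A and B
P1 chooses p to make P2 indifferent between X and Y
Mixed NE: P1 plays (A: 0.8, B: 0.2), P2 plays (X: 0.2, Y: 0.8)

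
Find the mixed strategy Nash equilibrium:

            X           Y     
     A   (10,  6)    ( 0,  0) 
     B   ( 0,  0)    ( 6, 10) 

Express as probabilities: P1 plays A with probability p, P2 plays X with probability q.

p = 0.625, q = 0.375

Work:
Find probabilities that make opponent indifferent:
P2 chooses q to make P1 indifferent between A and B
P1 chooses p to make P2 indifferent between X and Y
Mixed NE: P1 plays (A: 0.625, B: 0.375), P2 plays (X: 0.375, Y: 0.625)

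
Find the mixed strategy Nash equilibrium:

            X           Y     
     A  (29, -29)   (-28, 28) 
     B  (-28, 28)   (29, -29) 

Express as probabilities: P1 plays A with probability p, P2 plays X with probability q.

p = 0.5, q = 0.5

Work:
Find probabilities that make opponent indifferent:
P2 chooses q to make P1 indifferent between A and B
P1 chooses p to make P2 indifferent between X and Y
Mixed NE: P1 plays (A: 0.5, B: 0.5), P2 plays (X: 0.5, Y: 0.5)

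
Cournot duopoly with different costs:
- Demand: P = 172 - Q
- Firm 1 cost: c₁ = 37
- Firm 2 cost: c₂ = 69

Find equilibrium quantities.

q₁* = 55.67, q₂* = 23.67

Work:
Reaction: q₁ = (172 - 37 - q₂)/2
Reaction: q₂ = (172 - 69 - q₁)/2
Solve simultaneously:
q₁* = (172 - 2×37 + 69)/3 = 55.67
q₂* = (172 - 2×69 + 37)/3 = 23.67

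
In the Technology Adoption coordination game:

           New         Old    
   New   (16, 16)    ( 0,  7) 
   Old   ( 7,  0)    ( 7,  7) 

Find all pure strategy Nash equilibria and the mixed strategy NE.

Pure NE: (New, New) and (Old, Old); Mixed NE: p = 0.4375, q = 0.4375

Work:
Check pure NE:
(New, New): (16, 16) - no unilateral deviation beneficial
(Old, Old): (7, 7) - no unilateral deviation beneficial
Mixed NE: P1 plays New with p = 0.4375, P2 plays New with q = 0.4375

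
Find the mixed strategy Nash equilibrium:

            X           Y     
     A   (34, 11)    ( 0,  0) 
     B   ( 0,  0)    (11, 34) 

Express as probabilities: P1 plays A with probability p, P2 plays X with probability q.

p = 0.7556, q = 0.2444

Work:
Find probabilities that make opponent indifferent:
P2 chooses q to make P1 indifferent between A and B
P1 chooses p to make P2 indifferent between X and Y
Mixed NE: P1 plays (A: 0.7556, B: 0.2444), P2 plays (X: 0.2444, Y: 0.7556)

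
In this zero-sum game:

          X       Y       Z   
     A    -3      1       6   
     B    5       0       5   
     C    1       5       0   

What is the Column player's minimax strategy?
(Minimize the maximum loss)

Column should play X or Y (all achieve the minimum), value = 5

Work:
Column player minimizes Row's maximum payoff:
Column X: max payoff to Row = 5
Column Y: max payoff to Row = 5
Column Z: max payoff to Row = 6
Minimum is 5, achieved by columns X, Y (tied).
Each of X or Y is a minimax strategy.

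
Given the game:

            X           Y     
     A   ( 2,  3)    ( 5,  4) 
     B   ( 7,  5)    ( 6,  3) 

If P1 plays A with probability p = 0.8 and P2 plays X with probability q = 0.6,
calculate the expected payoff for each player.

E[P1] = 3.88, E[P2] = 3.56

Work:
E[P1] = p·q·π₁(A,X) + p·(1-q)·π₁(A,Y) + (1-p)·q·π₁(B,X) + (1-p)·(1-q)·π₁(B,Y)
= 0.8·0.6·2 + 0.8·0.4·5 + 0.2·0.6·7 + 0.2·0.4·6
= 3.88

E[P2] = 3.56 (similar calculation)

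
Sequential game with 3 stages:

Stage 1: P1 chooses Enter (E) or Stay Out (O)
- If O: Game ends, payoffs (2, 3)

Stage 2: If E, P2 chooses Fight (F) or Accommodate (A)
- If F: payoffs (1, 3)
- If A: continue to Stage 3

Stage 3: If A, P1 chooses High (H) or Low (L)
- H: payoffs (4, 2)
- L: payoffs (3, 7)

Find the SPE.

SPE: (O, F, H); Outcome (2, 3)

Work:
Stage 3: P1 chooses H (4 vs 3)
Stage 2: P2: F->3, A->2 (anticipating H). Choose F
Stage 1: P1: O->2, E->1 (anticipating F, H). Choose O
SPE path: O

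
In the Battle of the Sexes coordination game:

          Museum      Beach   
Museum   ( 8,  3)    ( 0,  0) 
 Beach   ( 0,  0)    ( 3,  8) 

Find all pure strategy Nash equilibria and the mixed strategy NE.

Pure NE: (Museum, Museum) and (Beach, Beach); Mixed NE: p = 0.7273, q = 0.2727

Work:
Check pure NE:
(Museum, Museum): (8, 3) - no unilateral deviation beneficial
(Beach, Beach): (3, 8) - no unilateral deviation beneficial
Mixed NE: P1 plays Museum with p = 0.7273, P2 plays Museum with q = 0.2727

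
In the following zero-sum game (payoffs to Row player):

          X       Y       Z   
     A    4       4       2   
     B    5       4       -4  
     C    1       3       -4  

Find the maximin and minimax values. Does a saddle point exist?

Maximin = 2, Minimax = 2, Saddle: True

Work:
Row minimums: [2, -4, -4] → maximin = 2
Column maximums: [5, 4, 2] → minimax = 2
Saddle point exists! Game value = 2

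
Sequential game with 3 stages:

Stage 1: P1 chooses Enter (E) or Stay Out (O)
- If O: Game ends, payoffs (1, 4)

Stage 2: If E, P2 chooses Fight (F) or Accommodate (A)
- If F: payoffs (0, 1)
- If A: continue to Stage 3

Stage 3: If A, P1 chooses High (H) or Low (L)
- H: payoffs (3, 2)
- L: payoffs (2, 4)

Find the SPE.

SPE: (E, A, H); Outcome (3, 2)

Work:
Stage 3: P1 chooses H (3 vs 2)
Stage 2: P2: F->1, A->2 (anticipating H). Choose A
Stage 1: P1: O->1, E->3 (anticipating A, H). Choose E
SPE path: E -> A -> H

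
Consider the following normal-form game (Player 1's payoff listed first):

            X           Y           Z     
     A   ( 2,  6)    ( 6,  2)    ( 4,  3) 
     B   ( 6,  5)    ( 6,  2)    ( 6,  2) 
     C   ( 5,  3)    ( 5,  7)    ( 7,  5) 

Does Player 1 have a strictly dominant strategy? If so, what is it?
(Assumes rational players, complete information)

No strictly dominant strategy exists for Player 1

Work:
A strategy strictly dominates another if it gives a strictly higher payoff against every opponent action. Compare each pair of P1's strategies column-by-column:
  A vs B: [2 vs 6, 6 vs 6, 4 vs 6] → A does not strictly dominate B (column X: 2 ≤ 6)
  A vs C: [2 vs 5, 6 vs 5, 4 vs 7] → A does not strictly dominate C (column X: 2 ≤ 5)
  B vs A: [6 vs 2, 6 vs 6, 6 vs 4] → B does not strictly dominate A (column Y: 6 ≤ 6)
  B vs C: [6 vs 5, 6 vs 5, 6 vs 7] → B does not strictly dominate C (column Z: 6 ≤ 7)
  C vs A: [5 vs 2, 5 vs 6, 7 vs 4] → C does not strictly dominate A (column Y: 5 ≤ 6)
  C vs B: [5 vs 6, 5 vs 6, 7 vs 6] → C does not strictly dominate B (column X: 5 ≤ 6)
No single strategy strictly dominates all others → no strictly dominant strategy.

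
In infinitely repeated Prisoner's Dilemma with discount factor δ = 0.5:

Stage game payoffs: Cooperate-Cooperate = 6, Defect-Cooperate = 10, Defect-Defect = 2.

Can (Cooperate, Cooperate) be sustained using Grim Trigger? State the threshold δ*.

δ* = 0.5; since δ = 0.5 ≥ 0.5, cooperation can be sustained

Work:
For Grim Trigger:
Cooperate forever: 6/(1-δ)
Defect then punished: 10 + 2·δ/(1-δ)
Need: 6/(1-δ) ≥ 10 + 2·δ/(1-δ)
Solving: δ ≥ (T-R)/(T-P) = (10-6)/(10-2) = 0.5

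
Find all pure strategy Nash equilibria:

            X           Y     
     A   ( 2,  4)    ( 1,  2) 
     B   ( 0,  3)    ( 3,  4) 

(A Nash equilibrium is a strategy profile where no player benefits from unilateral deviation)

Nash equilibrium: (A, X), (B, Y)

Work:
Best responses:
  P1 vs X: payoffs [2, 0] → best response A (payoff 2)
  P1 vs Y: payoffs [1, 3] → best response B (payoff 3)
  P2 vs A: payoffs [4, 2] → best response X (payoff 4)
  P2 vs B: payoffs [3, 4] → best response Y (payoff 4)
Mutual best responses: (A,X), (B,Y) → Nash equilibria.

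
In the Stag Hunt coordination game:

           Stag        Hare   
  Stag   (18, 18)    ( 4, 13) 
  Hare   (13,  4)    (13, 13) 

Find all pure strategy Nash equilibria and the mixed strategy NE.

Pure NE: (Stag, Stag) and (Hare, Hare); Mixed NE: p = 0.6429, q = 0.6429

Work:
Check pure NE:
(Stag, Stag): (18, 18) - no unilateral deviation beneficial
(Hare, Hare): (13, 13) - no unilateral deviation beneficial
Mixed NE: P1 plays Stag with p = 0.6429, P2 plays Stag with q = 0.6429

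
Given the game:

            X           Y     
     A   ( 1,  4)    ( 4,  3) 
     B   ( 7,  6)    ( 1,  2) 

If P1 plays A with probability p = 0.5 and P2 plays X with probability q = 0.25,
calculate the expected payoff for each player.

E[P1] = 2.875, E[P2] = 3.125

Work:
E[P1] = p·q·π₁(A,X) + p·(1-q)·π₁(A,Y) + (1-p)·q·π₁(B,X) + (1-p)·(1-q)·π₁(B,Y)
= 0.5·0.25·1 + 0.5·0.75·4 + 0.5·0.25·7 + 0.5·0.75·1
= 2.875

E[P2] = 3.125 (similar calculation)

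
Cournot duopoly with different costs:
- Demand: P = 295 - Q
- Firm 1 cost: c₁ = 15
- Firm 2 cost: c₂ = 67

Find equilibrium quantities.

q₁* = 110.67, q₂* = 58.67

Work:
Reaction: q₁ = (295 - 15 - q₂)/2
Reaction: q₂ = (295 - 67 - q₁)/2
Solve simultaneously:
q₁* = (295 - 2×15 + 67)/3 = 110.67
q₂* = (295 - 2×67 + 15)/3 = 58.67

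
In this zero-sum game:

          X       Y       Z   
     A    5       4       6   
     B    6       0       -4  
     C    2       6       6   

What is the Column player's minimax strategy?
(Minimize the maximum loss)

Column should play X or Y or Z (all achieve the minimum), value = 6

Work:
Column player minimizes Row's maximum payoff:
Column X: max payoff to Row = 6
Column Y: max payoff to Row = 6
Column Z: max payoff to Row = 6
Minimum is 6, achieved by columns X, Y, Z (tied).
Each of X or Y or Z is a minimax strategy.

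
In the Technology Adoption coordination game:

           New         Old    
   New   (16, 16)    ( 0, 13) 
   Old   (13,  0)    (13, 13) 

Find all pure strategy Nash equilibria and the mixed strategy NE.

Pure NE: (New, New) and (Old, Old); Mixed NE: p = 0.8125, q = 0.8125

Work:
Check pure NE:
(New, New): (16, 16) - no unilateral deviation beneficial
(Old, Old): (13, 13) - no unilateral deviation beneficial
Mixed NE: P1 plays New with p = 0.8125, P2 plays New with q = 0.8125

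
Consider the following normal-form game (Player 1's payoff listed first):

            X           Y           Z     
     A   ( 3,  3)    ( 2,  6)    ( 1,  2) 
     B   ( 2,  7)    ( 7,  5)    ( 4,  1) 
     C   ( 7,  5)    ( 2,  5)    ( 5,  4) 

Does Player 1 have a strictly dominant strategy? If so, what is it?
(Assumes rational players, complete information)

No strictly dominant strategy exists for Player 1

Work:
A strategy strictly dominates another if it gives a strictly higher payoff against every opponent action. Compare each pair of P1's strategies column-by-column:
  A vs B: [3 vs 2, 2 vs 7, 1 vs 4] → A does not strictly dominate B (column Y: 2 ≤ 7)
  A vs C: [3 vs 7, 2 vs 2, 1 vs 5] → A does not strictly dominate C (column X: 3 ≤ 7)
  B vs A: [2 vs 3, 7 vs 2, 4 vs 1] → B does not strictly dominate A (column X: 2 ≤ 3)
  B vs C: [2 vs 7, 7 vs 2, 4 vs 5] → B does not strictly dominate C (column X: 2 ≤ 7)
  C vs A: [7 vs 3, 2 vs 2, 5 vs 1] → C does not strictly dominate A (column Y: 2 ≤ 2)
  C vs B: [7 vs 2, 2 vs 7, 5 vs 4] → C does not strictly dominate B (column Y: 2 ≤ 7)
No single strategy strictly dominates all others → no strictly dominant strategy.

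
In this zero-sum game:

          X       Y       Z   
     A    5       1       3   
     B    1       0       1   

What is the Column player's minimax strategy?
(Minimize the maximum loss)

Column should play Y, value = 1

Work:
Column player minimizes Row's maximum payoff:
Column X: max payoff to Row = 5
Column Y: max payoff to Row = 1
Column Z: max payoff to Row = 3
Minimum is 1, achieved by column Y.
Minimax strategy: Y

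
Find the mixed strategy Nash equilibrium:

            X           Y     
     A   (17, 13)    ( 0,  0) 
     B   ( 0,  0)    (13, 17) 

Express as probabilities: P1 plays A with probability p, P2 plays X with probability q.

p = 0.5667, q = 0.4333

Work:
Find probabilities that make opponent indifferent:
P2 chooses q to make P1 indifferent between A and B
P1 chooses p to make P2 indifferent between X and Y
Mixed NE: P1 plays (A: 0.5667, B: 0.4333), P2 plays (X: 0.4333, Y: 0.5667)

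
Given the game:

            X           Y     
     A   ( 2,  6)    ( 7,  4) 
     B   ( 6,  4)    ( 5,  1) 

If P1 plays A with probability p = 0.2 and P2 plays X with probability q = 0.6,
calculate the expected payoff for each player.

E[P1] = 5.28, E[P2] = 3.28

Work:
E[P1] = p·q·π₁(A,X) + p·(1-q)·π₁(A,Y) + (1-p)·q·π₁(B,X) + (1-p)·(1-q)·π₁(B,Y)
= 0.2·0.6·2 + 0.2·0.4·7 + 0.8·0.6·6 + 0.8·0.4·5
= 5.28

E[P2] = 3.28 (similar calculation)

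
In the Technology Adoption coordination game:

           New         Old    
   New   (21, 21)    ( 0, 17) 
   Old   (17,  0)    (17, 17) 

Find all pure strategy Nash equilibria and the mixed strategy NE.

Pure NE: (New, New) and (Old, Old); Mixed NE: p = 0.8095, q = 0.8095

Work:
Check pure NE:
(New, New): (21, 21) - no unilateral deviation beneficial
(Old, Old): (17, 17) - no unilateral deviation beneficial
Mixed NE: P1 plays New with p = 0.8095, P2 plays New with q = 0.8095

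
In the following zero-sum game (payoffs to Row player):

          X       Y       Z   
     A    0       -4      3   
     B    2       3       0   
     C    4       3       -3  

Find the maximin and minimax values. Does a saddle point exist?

Maximin = 0, Minimax = 3, Saddle: False

Work:
Row minimums: [-4, 0, -3] → maximin = 0
Column maximums: [4, 3, 3] → minimax = 3
No saddle point (maximin ≠ minimax). Mixed strategy needed.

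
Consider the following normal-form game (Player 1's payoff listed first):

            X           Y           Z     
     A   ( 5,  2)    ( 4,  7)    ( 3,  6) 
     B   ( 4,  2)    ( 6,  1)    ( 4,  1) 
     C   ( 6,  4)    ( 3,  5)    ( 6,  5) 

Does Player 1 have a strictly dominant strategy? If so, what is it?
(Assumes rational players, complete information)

No strictly dominant strategy exists for Player 1

Work:
A strategy strictly dominates another if it gives a strictly higher payoff against every opponent action. Compare each pair of P1's strategies column-by-column:
  A vs B: [5 vs 4, 4 vs 6, 3 vs 4] → A does not strictly dominate B (column Y: 4 ≤ 6)
  A vs C: [5 vs 6, 4 vs 3, 3 vs 6] → A does not strictly dominate C (column X: 5 ≤ 6)
  B vs A: [4 vs 5, 6 vs 4, 4 vs 3] → B does not strictly dominate A (column X: 4 ≤ 5)
  B vs C: [4 vs 6, 6 vs 3, 4 vs 6] → B does not strictly dominate C (column X: 4 ≤ 6)
  C vs A: [6 vs 5, 3 vs 4, 6 vs 3] → C does not strictly dominate A (column Y: 3 ≤ 4)
  C vs B: [6 vs 4, 3 vs 6, 6 vs 4] → C does not strictly dominate B (column Y: 3 ≤ 6)
No single strategy strictly dominates all others → no strictly dominant strategy.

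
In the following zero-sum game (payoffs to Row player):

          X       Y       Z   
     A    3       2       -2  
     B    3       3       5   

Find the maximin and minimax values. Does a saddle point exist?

Maximin = 3, Minimax = 3, Saddle: True

Work:
Row minimums: [-2, 3] → maximin = 3
Column maximums: [3, 3, 5] → minimax = 3
Saddle point exists! Game value = 3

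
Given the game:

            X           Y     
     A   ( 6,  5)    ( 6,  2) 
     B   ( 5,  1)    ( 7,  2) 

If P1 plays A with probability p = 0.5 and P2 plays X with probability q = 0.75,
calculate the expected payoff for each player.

E[P1] = 5.75, E[P2] = 2.75

Work:
E[P1] = p·q·π₁(A,X) + p·(1-q)·π₁(A,Y) + (1-p)·q·π₁(B,X) + (1-p)·(1-q)·π₁(B,Y)
= 0.5·0.75·6 + 0.5·0.25·6 + 0.5·0.75·5 + 0.5·0.25·7
= 5.75

E[P2] = 2.75 (similar calculation)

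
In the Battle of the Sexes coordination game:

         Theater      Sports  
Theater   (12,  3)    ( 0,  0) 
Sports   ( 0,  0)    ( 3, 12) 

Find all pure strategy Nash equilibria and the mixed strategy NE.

Pure NE: (Theater, Theater) and (Sports, Sports); Mixed NE: p = 0.8, q = 0.2

Work:
Check pure NE:
(Theater, Theater): (12, 3) - no unilateral deviation beneficial
(Sports, Sports): (3, 12) - no unilateral deviation beneficial
Mixed NE: P1 plays Theater with p = 0.8, P2 plays Theater with q = 0.2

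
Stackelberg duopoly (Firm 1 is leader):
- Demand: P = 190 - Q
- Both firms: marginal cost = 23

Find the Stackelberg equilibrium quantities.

q₁* (leader) = 83.5, q₂* (follower) = 41.75

Work:
Follower's reaction: q₂ = (a - c - q₁)/2
Leader substitutes: π₁ = q₁·(a - q₁ - (a-c-q₁)/2 - c)
FOC: q₁* = (190 - 23)/2 = 83.50
Then: q₂* = (190 - 23 - 83.5)/2 = 41.75
Leader has first-mover advantage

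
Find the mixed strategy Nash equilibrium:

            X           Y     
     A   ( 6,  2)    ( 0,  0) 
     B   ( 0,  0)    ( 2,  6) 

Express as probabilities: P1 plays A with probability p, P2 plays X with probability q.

p = 0.75, q = 0.25

Work:
Find probabilities that make opponent indifferent:
P2 chooses q to make P1 indifferent between A and B
P1 chooses p to make P2 indifferent between X and Y
Mixed NE: P1 plays (A: 0.75, B: 0.25), P2 plays (X: 0.25, Y: 0.75)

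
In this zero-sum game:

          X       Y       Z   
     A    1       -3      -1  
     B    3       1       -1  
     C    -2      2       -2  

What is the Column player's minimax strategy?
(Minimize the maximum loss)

Column should play Z, value = -1

Work:
Column player minimizes Row's maximum payoff:
Column X: max payoff to Row = 3
Column Y: max payoff to Row = 2
Column Z: max payoff to Row = -1
Minimum is -1, achieved by column Z.
Minimax strategy: Z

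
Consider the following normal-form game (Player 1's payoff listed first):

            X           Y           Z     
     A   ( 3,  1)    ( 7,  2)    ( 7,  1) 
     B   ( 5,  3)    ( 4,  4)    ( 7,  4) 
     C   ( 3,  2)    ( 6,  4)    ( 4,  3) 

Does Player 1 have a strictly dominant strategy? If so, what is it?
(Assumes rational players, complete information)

No strictly dominant strategy exists for Player 1

Work:
A strategy strictly dominates another if it gives a strictly higher payoff against every opponent action. Compare each pair of P1's strategies column-by-column:
  A vs B: [3 vs 5, 7 vs 4, 7 vs 7] → A does not strictly dominate B (column X: 3 ≤ 5)
  A vs C: [3 vs 3, 7 vs 6, 7 vs 4] → A does not strictly dominate C (column X: 3 ≤ 3)
  B vs A: [5 vs 3, 4 vs 7, 7 vs 7] → B does not strictly dominate A (column Y: 4 ≤ 7)
  B vs C: [5 vs 3, 4 vs 6, 7 vs 4] → B does not strictly dominate C (column Y: 4 ≤ 6)
  C vs A: [3 vs 3, 6 vs 7, 4 vs 7] → C does not strictly dominate A (column X: 3 ≤ 3)
  C vs B: [3 vs 5, 6 vs 4, 4 vs 7] → C does not strictly dominate B (column X: 3 ≤ 5)
No single strategy strictly dominates all others → no strictly dominant strategy.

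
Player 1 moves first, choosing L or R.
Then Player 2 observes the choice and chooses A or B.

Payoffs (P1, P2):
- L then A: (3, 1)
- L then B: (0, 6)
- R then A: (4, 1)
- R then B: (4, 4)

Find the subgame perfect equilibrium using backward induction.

P1 plays R, P2 plays B after L and B after R; Payoff (4, 4)

Work:
Backward induction:
After L: P2 chooses B → P1 gets 0
After R: P2 chooses B → P1 gets 4
P1 chooses R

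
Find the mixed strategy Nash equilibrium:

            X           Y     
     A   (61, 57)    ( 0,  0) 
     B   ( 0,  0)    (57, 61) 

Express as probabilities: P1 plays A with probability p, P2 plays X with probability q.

p = 0.5169, q = 0.4831

Work:
Find probabilities that make opponent indifferent:
P2 chooses q to make P1 indifferent between A and B
P1 chooses p to make P2 indifferent between X and Y
Mixed NE: P1 plays (A: 0.5169, B: 0.4831), P2 plays (X: 0.4831, Y: 0.5169)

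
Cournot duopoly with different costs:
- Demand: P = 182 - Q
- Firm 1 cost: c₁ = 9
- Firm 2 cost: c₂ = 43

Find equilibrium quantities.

q₁* = 69.0, q₂* = 35.0

Work:
Reaction: q₁ = (182 - 9 - q₂)/2
Reaction: q₂ = (182 - 43 - q₁)/2
Solve simultaneously:
q₁* = (182 - 2×9 + 43)/3 = 69.0
q₂* = (182 - 2×43 + 9)/3 = 35.0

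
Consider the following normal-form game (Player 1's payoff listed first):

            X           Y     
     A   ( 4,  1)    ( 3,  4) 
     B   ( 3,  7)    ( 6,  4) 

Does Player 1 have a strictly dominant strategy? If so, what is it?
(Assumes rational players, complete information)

No strictly dominant strategy exists for Player 1

Work:
A strategy strictly dominates another if it gives a strictly higher payoff against every opponent action. Compare each pair of P1's strategies column-by-column:
  A vs B: [4 vs 3, 3 vs 6] → A does not strictly dominate B (column Y: 3 ≤ 6)
  B vs A: [3 vs 4, 6 vs 3] → B does not strictly dominate A (column X: 3 ≤ 4)
No single strategy strictly dominates all others → no strictly dominant strategy.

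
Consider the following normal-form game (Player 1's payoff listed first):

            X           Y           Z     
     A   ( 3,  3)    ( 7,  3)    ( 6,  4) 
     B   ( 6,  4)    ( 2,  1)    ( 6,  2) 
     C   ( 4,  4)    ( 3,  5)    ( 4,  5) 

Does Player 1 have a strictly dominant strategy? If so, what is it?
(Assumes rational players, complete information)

No strictly dominant strategy exists for Player 1

Work:
A strategy strictly dominates another if it gives a strictly higher payoff against every opponent action. Compare each pair of P1's strategies column-by-column:
  A vs B: [3 vs 6, 7 vs 2, 6 vs 6] → A does not strictly dominate B (column X: 3 ≤ 6)
  A vs C: [3 vs 4, 7 vs 3, 6 vs 4] → A does not strictly dominate C (column X: 3 ≤ 4)
  B vs A: [6 vs 3, 2 vs 7, 6 vs 6] → B does not strictly dominate A (column Y: 2 ≤ 7)
  B vs C: [6 vs 4, 2 vs 3, 6 vs 4] → B does not strictly dominate C (column Y: 2 ≤ 3)
  C vs A: [4 vs 3, 3 vs 7, 4 vs 6] → C does not strictly dominate A (column Y: 3 ≤ 7)
  C vs B: [4 vs 6, 3 vs 2, 4 vs 6] → C does not strictly dominate B (column X: 4 ≤ 6)
No single strategy strictly dominates all others → no strictly dominant strategy.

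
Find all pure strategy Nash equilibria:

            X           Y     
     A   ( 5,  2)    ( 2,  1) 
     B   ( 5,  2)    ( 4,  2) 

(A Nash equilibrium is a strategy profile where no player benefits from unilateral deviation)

Nash equilibrium: (A, X), (B, X), (B, Y)

Work:
Best responses:
  P1 vs X: payoffs [5, 5] → best response A/B (payoff 5)
  P1 vs Y: payoffs [2, 4] → best response B (payoff 4)
  P2 vs A: payoffs [2, 1] → best response X (payoff 2)
  P2 vs B: payoffs [2, 2] → best response X/Y (payoff 2)
Mutual best responses: (A,X), (B,X), (B,Y) → Nash equilibria.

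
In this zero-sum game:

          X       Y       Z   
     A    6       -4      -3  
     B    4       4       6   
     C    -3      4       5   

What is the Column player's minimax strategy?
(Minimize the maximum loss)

Column should play Y, value = 4

Work:
Column player minimizes Row's maximum payoff:
Column X: max payoff to Row = 6
Column Y: max payoff to Row = 4
Column Z: max payoff to Row = 6
Minimum is 4, achieved by column Y.
Minimax strategy: Y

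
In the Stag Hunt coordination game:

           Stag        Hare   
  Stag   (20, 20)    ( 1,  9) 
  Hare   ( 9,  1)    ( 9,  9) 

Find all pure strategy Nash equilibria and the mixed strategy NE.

Pure NE: (Stag, Stag) and (Hare, Hare); Mixed NE: p = 0.4211, q = 0.4211

Work:
Check pure NE:
(Stag, Stag): (20, 20) - no unilateral deviation beneficial
(Hare, Hare): (9, 9) - no unilateral deviation beneficial
Mixed NE: P1 plays Stag with p = 0.4211, P2 plays Stag with q = 0.4211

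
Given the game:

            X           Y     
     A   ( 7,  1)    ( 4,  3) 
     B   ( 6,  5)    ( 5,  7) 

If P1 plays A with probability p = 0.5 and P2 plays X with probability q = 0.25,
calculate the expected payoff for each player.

E[P1] = 5.0, E[P2] = 4.5

Work:
E[P1] = p·q·π₁(A,X) + p·(1-q)·π₁(A,Y) + (1-p)·q·π₁(B,X) + (1-p)·(1-q)·π₁(B,Y)
= 0.5·0.25·7 + 0.5·0.75·4 + 0.5·0.25·6 + 0.5·0.75·5
= 5.0

E[P2] = 4.5 (similar calculation)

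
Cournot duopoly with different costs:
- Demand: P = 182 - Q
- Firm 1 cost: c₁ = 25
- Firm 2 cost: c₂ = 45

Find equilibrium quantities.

q₁* = 59.0, q₂* = 39.0

Work:
Reaction: q₁ = (182 - 25 - q₂)/2
Reaction: q₂ = (182 - 45 - q₁)/2
Solve simultaneously:
q₁* = (182 - 2×25 + 45)/3 = 59.0
q₂* = (182 - 2×45 + 25)/3 = 39.0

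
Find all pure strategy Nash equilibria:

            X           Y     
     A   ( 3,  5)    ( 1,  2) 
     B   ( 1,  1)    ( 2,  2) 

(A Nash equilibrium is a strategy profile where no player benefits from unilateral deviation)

Nash equilibrium: (A, X), (B, Y)

Work:
Best responses:
  P1 vs X: payoffs [3, 1] → best response A (payoff 3)
  P1 vs Y: payoffs [1, 2] → best response B (payoff 2)
  P2 vs A: payoffs [5, 2] → best response X (payoff 5)
  P2 vs B: payoffs [1, 2] → best response Y (payoff 2)
Mutual best responses: (A,X), (B,Y) → Nash equilibria.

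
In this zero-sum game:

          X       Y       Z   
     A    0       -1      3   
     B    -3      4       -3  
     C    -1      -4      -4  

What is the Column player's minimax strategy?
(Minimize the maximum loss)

Column should play X, value = 0

Work:
Column player minimizes Row's maximum payoff:
Column X: max payoff to Row = 0
Column Y: max payoff to Row = 4
Column Z: max payoff to Row = 3
Minimum is 0, achieved by column X.
Minimax strategy: X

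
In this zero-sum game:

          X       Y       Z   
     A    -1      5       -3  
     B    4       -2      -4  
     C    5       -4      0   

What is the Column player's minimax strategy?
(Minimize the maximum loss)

Column should play Z, value = 0

Work:
Column player minimizes Row's maximum payoff:
Column X: max payoff to Row = 5
Column Y: max payoff to Row = 5
Column Z: max payoff to Row = 0
Minimum is 0, achieved by column Z.
Minimax strategy: Z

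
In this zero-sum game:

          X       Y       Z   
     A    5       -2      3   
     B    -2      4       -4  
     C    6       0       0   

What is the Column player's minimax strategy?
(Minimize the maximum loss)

Column should play Z, value = 3

Work:
Column player minimizes Row's maximum payoff:
Column X: max payoff to Row = 6
Column Y: max payoff to Row = 4
Column Z: max payoff to Row = 3
Minimum is 3, achieved by column Z.
Minimax strategy: Z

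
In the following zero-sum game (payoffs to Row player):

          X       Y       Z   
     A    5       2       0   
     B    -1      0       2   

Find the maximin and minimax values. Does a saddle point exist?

Maximin = 0, Minimax = 2, Saddle: False

Work:
Row minimums: [0, -1] → maximin = 0
Column maximums: [5, 2, 2] → minimax = 2
No saddle point (maximin ≠ minimax). Mixed strategy needed.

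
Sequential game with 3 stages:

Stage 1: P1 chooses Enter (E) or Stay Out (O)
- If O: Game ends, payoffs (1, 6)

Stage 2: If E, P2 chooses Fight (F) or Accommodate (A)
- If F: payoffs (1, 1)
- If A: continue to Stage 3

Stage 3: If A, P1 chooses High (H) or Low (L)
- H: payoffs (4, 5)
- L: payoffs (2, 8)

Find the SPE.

SPE: (E, A, H); Outcome (4, 5)

Work:
Stage 3: P1 chooses H (4 vs 2)
Stage 2: P2: F->1, A->5 (anticipating H). Choose A
Stage 1: P1: O->1, E->4 (anticipating A, H). Choose E
SPE path: E -> A -> H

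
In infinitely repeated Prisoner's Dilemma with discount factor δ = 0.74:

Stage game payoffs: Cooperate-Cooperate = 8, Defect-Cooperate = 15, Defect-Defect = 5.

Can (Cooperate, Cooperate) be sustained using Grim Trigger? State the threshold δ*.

δ* = 0.7; since δ = 0.74 ≥ 0.7, cooperation can be sustained

Work:
For Grim Trigger:
Cooperate forever: 8/(1-δ)
Defect then punished: 15 + 5·δ/(1-δ)
Need: 8/(1-δ) ≥ 15 + 5·δ/(1-δ)
Solving: δ ≥ (T-R)/(T-P) = (15-8)/(15-5) = 0.7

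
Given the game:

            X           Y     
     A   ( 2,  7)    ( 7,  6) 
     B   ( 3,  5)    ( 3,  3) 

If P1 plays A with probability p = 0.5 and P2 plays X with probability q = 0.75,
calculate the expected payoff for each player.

E[P1] = 3.125, E[P2] = 5.625

Work:
E[P1] = p·q·π₁(A,X) + p·(1-q)·π₁(A,Y) + (1-p)·q·π₁(B,X) + (1-p)·(1-q)·π₁(B,Y)
= 0.5·0.75·2 + 0.5·0.25·7 + 0.5·0.75·3 + 0.5·0.25·3
= 3.125

E[P2] = 5.625 (similar calculation)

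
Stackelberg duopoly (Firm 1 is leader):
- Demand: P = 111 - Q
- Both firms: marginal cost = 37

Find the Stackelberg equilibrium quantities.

q₁* (leader) = 37.0, q₂* (follower) = 18.5

Work:
Follower's reaction: q₂ = (a - c - q₁)/2
Leader substitutes: π₁ = q₁·(a - q₁ - (a-c-q₁)/2 - c)
FOC: q₁* = (111 - 37)/2 = 37.00
Then: q₂* = (111 - 37 - 37.0)/2 = 18.50
Leader has first-mover advantage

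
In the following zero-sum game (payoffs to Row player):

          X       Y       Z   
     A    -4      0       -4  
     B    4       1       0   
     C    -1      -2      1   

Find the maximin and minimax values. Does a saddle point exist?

Maximin = 0, Minimax = 1, Saddle: False

Work:
Row minimums: [-4, 0, -2] → maximin = 0
Column maximums: [4, 1, 1] → minimax = 1
No saddle point (maximin ≠ minimax). Mixed strategy needed.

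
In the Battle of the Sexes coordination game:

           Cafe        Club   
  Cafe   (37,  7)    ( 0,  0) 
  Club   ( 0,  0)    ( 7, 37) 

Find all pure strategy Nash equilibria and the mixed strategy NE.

Pure NE: (Cafe, Cafe) and (Club, Club); Mixed NE: p = 0.8409, q = 0.1591

Work:
Check pure NE:
(Cafe, Cafe): (37, 7) - no unilateral deviation beneficial
(Club, Club): (7, 37) - no unilateral deviation beneficial
Mixed NE: P1 plays Cafe with p = 0.8409, P2 plays Cafe with q = 0.1591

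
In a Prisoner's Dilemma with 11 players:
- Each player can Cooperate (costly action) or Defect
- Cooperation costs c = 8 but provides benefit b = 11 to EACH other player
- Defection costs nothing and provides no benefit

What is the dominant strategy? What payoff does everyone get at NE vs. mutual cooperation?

Dominant: Defect; NE payoff = 0; Coop payoff = 102

Work:
Defect dominates (saves cost c = 8, benefit to others is external)
NE: All defect → everyone gets 0
If all cooperate: each receives (10)×11 - 8 = 102
Social dilemma: 102 > 0 but NE gives 0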